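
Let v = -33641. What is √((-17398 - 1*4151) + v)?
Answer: I*√55190 ≈ 234.93*I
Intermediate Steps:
√((-17398 - 1*4151) + v) = √((-17398 - 1*4151) - 33641) = √((-17398 - 4151) - 33641) = √(-21549 - 33641) = √(-55190) = I*√55190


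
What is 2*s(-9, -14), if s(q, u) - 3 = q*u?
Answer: 258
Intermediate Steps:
s(q, u) = 3 + q*u
2*s(-9, -14) = 2*(3 - 9*(-14)) = 2*(3 + 126) = 2*129 = 258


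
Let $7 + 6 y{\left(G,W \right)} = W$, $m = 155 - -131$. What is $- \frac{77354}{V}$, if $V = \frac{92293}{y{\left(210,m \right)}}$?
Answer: $- \frac{3596961}{92293} \approx -38.973$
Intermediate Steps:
$m = 286$ ($m = 155 + 131 = 286$)
$y{\left(G,W \right)} = - \frac{7}{6} + \frac{W}{6}$
$V = \frac{184586}{93}$ ($V = \frac{92293}{- \frac{7}{6} + \frac{1}{6} \cdot 286} = \frac{92293}{- \frac{7}{6} + \frac{143}{3}} = \frac{92293}{\frac{93}{2}} = 92293 \cdot \frac{2}{93} = \frac{184586}{93} \approx 1984.8$)
$- \frac{77354}{V} = - \frac{77354}{\frac{184586}{93}} = \left(-77354\right) \frac{93}{184586} = - \frac{3596961}{92293}$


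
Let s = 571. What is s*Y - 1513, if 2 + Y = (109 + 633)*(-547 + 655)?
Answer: 45755001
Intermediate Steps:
Y = 80134 (Y = -2 + (109 + 633)*(-547 + 655) = -2 + 742*108 = -2 + 80136 = 80134)
s*Y - 1513 = 571*80134 - 1513 = 45756514 - 1513 = 45755001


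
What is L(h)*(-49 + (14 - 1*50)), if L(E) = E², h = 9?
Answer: -6885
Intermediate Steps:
L(h)*(-49 + (14 - 1*50)) = 9²*(-49 + (14 - 1*50)) = 81*(-49 + (14 - 50)) = 81*(-49 - 36) = 81*(-85) = -6885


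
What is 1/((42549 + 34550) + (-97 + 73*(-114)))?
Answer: 1/68680 ≈ 1.4560e-5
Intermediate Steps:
1/((42549 + 34550) + (-97 + 73*(-114))) = 1/(77099 + (-97 - 8322)) = 1/(77099 - 8419) = 1/68680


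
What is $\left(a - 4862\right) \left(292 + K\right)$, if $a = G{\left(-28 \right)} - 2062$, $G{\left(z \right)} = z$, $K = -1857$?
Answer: $10879880$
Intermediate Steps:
$a = -2090$ ($a = -28 - 2062 = -2090$)
$\left(a - 4862\right) \left(292 + K\right) = \left(-2090 - 4862\right) \left(292 - 1857\right) = \left(-6952\right) \left(-1565\right) = 10879880$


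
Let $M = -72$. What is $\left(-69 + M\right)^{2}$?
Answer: $19881$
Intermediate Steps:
$\left(-69 + M\right)^{2} = \left(-69 - 72\right)^{2} = \left(-141\right)^{2} = 19881$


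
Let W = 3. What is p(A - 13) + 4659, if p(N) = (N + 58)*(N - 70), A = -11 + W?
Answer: 1292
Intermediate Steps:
A = -8 (A = -11 + 3 = -8)
p(N) = (-70 + N)*(58 + N) (p(N) = (58 + N)*(-70 + N) = (-70 + N)*(58 + N))
p(A - 13) + 4659 = (-4060 + (-8 - 13)**2 - 12*(-8 - 13)) + 4659 = (-4060 + (-21)**2 - 12*(-21)) + 4659 = (-4060 + 441 + 252) + 4659 = -3367 + 4659 = 1292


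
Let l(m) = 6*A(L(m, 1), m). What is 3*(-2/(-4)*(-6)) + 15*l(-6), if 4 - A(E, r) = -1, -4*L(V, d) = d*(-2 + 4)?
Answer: 441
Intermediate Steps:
L(V, d) = -d/2 (L(V, d) = -d*(-2 + 4)/4 = -d*2/4 = -d/2)
A(E, r) = 5 (A(E, r) = 4 - 1*(-1) = 4 + 1 = 5)
l(m) = 30 (l(m) = 6*5 = 30)
3*(-2/(-4)*(-6)) + 15*l(-6) = 3*(-2/(-4)*(-6)) + 15*30 = 3*(-2*(-¼)*(-6)) + 450 = 3*((½)*(-6)) + 450 = 3*(-3) + 450 = -9 + 450 = 441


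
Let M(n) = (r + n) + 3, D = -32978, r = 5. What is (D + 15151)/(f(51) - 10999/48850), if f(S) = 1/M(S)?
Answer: 51380088050/600091 ≈ 85621.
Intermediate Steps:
M(n) = 8 + n (M(n) = (5 + n) + 3 = 8 + n)
f(S) = 1/(8 + S)
(D + 15151)/(f(51) - 10999/48850) = (-32978 + 15151)/(1/(8 + 51) - 10999/48850) = -17827/(1/59 - 10999*1/48850) = -17827/(1/59 - 10999/48850) = -17827/(-600091/2882150) = -17827*(-2882150/600091) = 51380088050/600091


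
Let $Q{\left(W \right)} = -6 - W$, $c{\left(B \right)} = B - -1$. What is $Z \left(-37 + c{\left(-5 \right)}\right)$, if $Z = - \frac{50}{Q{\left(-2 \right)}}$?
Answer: $- \frac{1025}{2} \approx -512.5$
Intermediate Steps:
$c{\left(B \right)} = 1 + B$ ($c{\left(B \right)} = B + 1 = 1 + B$)
$Z = \frac{25}{2}$ ($Z = - \frac{50}{-6 - -2} = - \frac{50}{-6 + 2} = - \frac{50}{-4} = \left(-50\right) \left(- \frac{1}{4}\right) = \frac{25}{2} \approx 12.5$)
$Z \left(-37 + c{\left(-5 \right)}\right) = \frac{25 \left(-37 + \left(1 - 5\right)\right)}{2} = \frac{25 \left(-37 - 4\right)}{2} = \frac{25}{2} \left(-41\right) = - \frac{1025}{2}$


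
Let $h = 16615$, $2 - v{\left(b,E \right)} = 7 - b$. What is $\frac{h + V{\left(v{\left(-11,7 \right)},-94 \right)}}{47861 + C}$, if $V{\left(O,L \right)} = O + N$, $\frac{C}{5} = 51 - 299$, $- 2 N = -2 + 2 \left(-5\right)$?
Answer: $\frac{16605}{46621} \approx 0.35617$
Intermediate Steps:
$v{\left(b,E \right)} = -5 + b$ ($v{\left(b,E \right)} = 2 - \left(7 - b\right) = 2 + \left(-7 + b\right) = -5 + b$)
$N = 6$ ($N = - \frac{-2 + 2 \left(-5\right)}{2} = - \frac{-2 - 10}{2} = \left(- \frac{1}{2}\right) \left(-12\right) = 6$)
$C = -1240$ ($C = 5 \left(51 - 299\right) = 5 \left(-248\right) = -1240$)
$V{\left(O,L \right)} = 6 + O$ ($V{\left(O,L \right)} = O + 6 = 6 + O$)
$\frac{h + V{\left(v{\left(-11,7 \right)},-94 \right)}}{47861 + C} = \frac{16615 + \left(6 - 16\right)}{47861 - 1240} = \frac{16615 + \left(6 - 16\right)}{46621} = \left(16615 - 10\right) \frac{1}{46621} = 16605 \cdot \frac{1}{46621} = \frac{16605}{46621}$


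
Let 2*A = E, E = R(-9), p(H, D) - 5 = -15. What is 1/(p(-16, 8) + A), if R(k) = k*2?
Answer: -1/19 ≈ -0.052632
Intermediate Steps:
p(H, D) = -10 (p(H, D) = 5 - 15 = -10)
R(k) = 2*k
E = -18 (E = 2*(-9) = -18)
A = -9 (A = (1/2)*(-18) = -9)
1/(p(-16, 8) + A) = 1/(-10 - 9) = 1/(-19) = -1/19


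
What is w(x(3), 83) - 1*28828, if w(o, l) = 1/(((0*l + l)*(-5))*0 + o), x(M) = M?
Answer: -86483/3 ≈ -28828.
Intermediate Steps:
w(o, l) = 1/o (w(o, l) = 1/(((0 + l)*(-5))*0 + o) = 1/((l*(-5))*0 + o) = 1/(-5*l*0 + o) = 1/(0 + o) = 1/o)
w(x(3), 83) - 1*28828 = 1/3 - 1*28828 = ⅓ - 28828 = -86483/3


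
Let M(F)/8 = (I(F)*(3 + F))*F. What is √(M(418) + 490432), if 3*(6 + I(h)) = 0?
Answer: 4*I*√497282 ≈ 2820.7*I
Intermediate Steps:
I(h) = -6 (I(h) = -6 + (⅓)*0 = -6 + 0 = -6)
M(F) = 8*F*(-18 - 6*F) (M(F) = 8*((-6*(3 + F))*F) = 8*((-18 - 6*F)*F) = 8*(F*(-18 - 6*F)) = 8*F*(-18 - 6*F))
√(M(418) + 490432) = √(-48*418*(3 + 418) + 490432) = √(-48*418*421 + 490432) = √(-8446944 + 490432) = √(-7956512) = 4*I*√497282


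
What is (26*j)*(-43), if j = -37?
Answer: 41366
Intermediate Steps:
(26*j)*(-43) = (26*(-37))*(-43) = -962*(-43) = 41366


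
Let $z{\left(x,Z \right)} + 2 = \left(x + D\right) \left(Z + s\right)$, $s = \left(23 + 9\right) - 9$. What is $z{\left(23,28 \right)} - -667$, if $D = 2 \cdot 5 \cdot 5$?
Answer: $4388$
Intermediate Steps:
$D = 50$ ($D = 10 \cdot 5 = 50$)
$s = 23$ ($s = 32 - 9 = 23$)
$z{\left(x,Z \right)} = -2 + \left(23 + Z\right) \left(50 + x\right)$ ($z{\left(x,Z \right)} = -2 + \left(x + 50\right) \left(Z + 23\right) = -2 + \left(50 + x\right) \left(23 + Z\right) = -2 + \left(23 + Z\right) \left(50 + x\right)$)
$z{\left(23,28 \right)} - -667 = \left(1148 + 23 \cdot 23 + 50 \cdot 28 + 28 \cdot 23\right) - -667 = \left(1148 + 529 + 1400 + 644\right) + 667 = 3721 + 667 = 4388$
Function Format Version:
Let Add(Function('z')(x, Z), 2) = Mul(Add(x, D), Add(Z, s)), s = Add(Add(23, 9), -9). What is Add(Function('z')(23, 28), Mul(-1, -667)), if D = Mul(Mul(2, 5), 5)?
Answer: 4388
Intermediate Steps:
D = 50 (D = Mul(10, 5) = 50)
s = 23 (s = Add(32, -9) = 23)
Function('z')(x, Z) = Add(-2, Mul(Add(23, Z), Add(50, x))) (Function('z')(x, Z) = Add(-2, Mul(Add(x, 50), Add(Z, 23))) = Add(-2, Mul(Add(50, x), Add(23, Z))) = Add(-2, Mul(Add(23, Z), Add(50, x))))
Add(Function('z')(23, 28), Mul(-1, -667)) = Add(Add(1148, Mul(23, 23), Mul(50, 28), Mul(28, 23)), Mul(-1, -667)) = Add(Add(1148, 529, 1400, 644), 667) = Add(3721, 667) = 4388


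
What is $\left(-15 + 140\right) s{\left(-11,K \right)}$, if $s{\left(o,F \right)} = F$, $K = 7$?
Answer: $875$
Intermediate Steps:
$\left(-15 + 140\right) s{\left(-11,K \right)} = \left(-15 + 140\right) 7 = 125 \cdot 7 = 875$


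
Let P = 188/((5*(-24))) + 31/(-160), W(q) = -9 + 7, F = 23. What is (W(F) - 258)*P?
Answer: 10985/24 ≈ 457.71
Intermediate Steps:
W(q) = -2
P = -169/96 (P = 188/(-120) + 31*(-1/160) = 188*(-1/120) - 31/160 = -47/30 - 31/160 = -169/96 ≈ -1.7604)
(W(F) - 258)*P = (-2 - 258)*(-169/96) = -260*(-169/96) = 10985/24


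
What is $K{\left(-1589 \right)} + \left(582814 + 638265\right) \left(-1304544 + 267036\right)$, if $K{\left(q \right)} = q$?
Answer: $-1266879232721$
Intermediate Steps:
$K{\left(-1589 \right)} + \left(582814 + 638265\right) \left(-1304544 + 267036\right) = -1589 + \left(582814 + 638265\right) \left(-1304544 + 267036\right) = -1589 + 1221079 \left(-1037508\right) = -1589 - 1266879231132 = -1266879232721$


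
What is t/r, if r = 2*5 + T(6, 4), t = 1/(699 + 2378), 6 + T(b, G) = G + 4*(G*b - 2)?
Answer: 1/295392 ≈ 3.3853e-6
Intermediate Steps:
T(b, G) = -14 + G + 4*G*b (T(b, G) = -6 + (G + 4*(G*b - 2)) = -6 + (G + 4*(-2 + G*b)) = -6 + (G + (-8 + 4*G*b)) = -6 + (-8 + G + 4*G*b) = -14 + G + 4*G*b)
t = 1/3077 ≈ 0.00032499
r = 96 (r = 2*5 + (-14 + 4 + 4*4*6) = 10 + (-14 + 4 + 96) = 10 + 86 = 96)
t/r = (1/3077)/96 = (1/3077)*(1/96) = 1/295392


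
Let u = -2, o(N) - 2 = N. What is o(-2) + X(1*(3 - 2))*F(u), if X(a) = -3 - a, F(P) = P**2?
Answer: -16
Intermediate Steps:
o(N) = 2 + N
o(-2) + X(1*(3 - 2))*F(u) = (2 - 2) + (-3 - (3 - 2))*(-2)**2 = 0 + (-3 - 1)*4 = 0 - 4*4 = 0 - 16 = -16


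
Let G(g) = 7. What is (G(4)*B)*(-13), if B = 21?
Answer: -1911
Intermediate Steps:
(G(4)*B)*(-13) = (7*21)*(-13) = 147*(-13) = -1911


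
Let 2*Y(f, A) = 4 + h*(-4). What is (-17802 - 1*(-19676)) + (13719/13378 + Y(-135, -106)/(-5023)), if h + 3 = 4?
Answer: 25084091/13378 ≈ 1875.0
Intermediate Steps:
h = 1 (h = -3 + 4 = 1)
Y(f, A) = 0 (Y(f, A) = (4 + 1*(-4))/2 = (4 - 4)/2 = (½)*0 = 0)
(-17802 - 1*(-19676)) + (13719/13378 + Y(-135, -106)/(-5023)) = (-17802 - 1*(-19676)) + (13719/13378 + 0/(-5023)) = (-17802 + 19676) + (13719*(1/13378) + 0*(-1/5023)) = 1874 + (13719/13378 + 0) = 1874 + 13719/13378 = 25084091/13378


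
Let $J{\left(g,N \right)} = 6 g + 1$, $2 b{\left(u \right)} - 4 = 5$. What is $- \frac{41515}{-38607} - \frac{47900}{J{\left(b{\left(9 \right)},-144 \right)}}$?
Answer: $- \frac{462028220}{270249} \approx -1709.6$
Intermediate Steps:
$b{\left(u \right)} = \frac{9}{2}$ ($b{\left(u \right)} = 2 + \frac{1}{2} \cdot 5 = 2 + \frac{5}{2} = \frac{9}{2}$)
$J{\left(g,N \right)} = 1 + 6 g$
$- \frac{41515}{-38607} - \frac{47900}{J{\left(b{\left(9 \right)},-144 \right)}} = - \frac{41515}{-38607} - \frac{47900}{1 + 6 \cdot \frac{9}{2}} = \left(-41515\right) \left(- \frac{1}{38607}\right) - \frac{47900}{1 + 27} = \frac{41515}{38607} - \frac{47900}{28} = \frac{41515}{38607} - \frac{11975}{7} = - \frac{462028220}{270249}$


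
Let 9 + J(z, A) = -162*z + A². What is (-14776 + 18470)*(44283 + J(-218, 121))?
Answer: 348089314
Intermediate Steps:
J(z, A) = -9 + A² - 162*z (J(z, A) = -9 + (-162*z + A²) = -9 + (A² - 162*z) = -9 + A² - 162*z)
(-14776 + 18470)*(44283 + J(-218, 121)) = (-14776 + 18470)*(44283 + (-9 + 121² - 162*(-218))) = 3694*(44283 + (-9 + 14641 + 35316)) = 3694*(44283 + 49948) = 3694*94231 = 348089314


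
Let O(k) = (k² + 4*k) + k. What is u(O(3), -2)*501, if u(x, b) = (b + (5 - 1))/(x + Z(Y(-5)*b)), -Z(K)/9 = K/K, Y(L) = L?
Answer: 334/5 ≈ 66.800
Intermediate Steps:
O(k) = k² + 5*k
Z(K) = -9 (Z(K) = -9*K/K = -9*1 = -9)
u(x, b) = (4 + b)/(-9 + x) (u(x, b) = (b + (5 - 1))/(x - 9) = (b + 4)/(-9 + x) = (4 + b)/(-9 + x))
u(O(3), -2)*501 = ((4 - 2)/(-9 + 3*(5 + 3)))*501 = (2/(-9 + 3*8))*501 = (2/(-9 + 24))*501 = (2/15)*501 = 334/5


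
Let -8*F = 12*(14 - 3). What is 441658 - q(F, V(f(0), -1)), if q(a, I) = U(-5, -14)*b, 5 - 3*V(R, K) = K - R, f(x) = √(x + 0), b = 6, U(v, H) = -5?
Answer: 441688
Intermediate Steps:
f(x) = √x
V(R, K) = 5/3 - K/3 + R/3 (V(R, K) = 5/3 - (K - R)/3 = 5/3 + (-K/3 + R/3) = 5/3 - K/3 + R/3)
F = -33/2 (F = -3*(14 - 3)/2 = -3*11/2 = -⅛*132 = -33/2 ≈ -16.500)
q(a, I) = -30 (q(a, I) = -5*6 = -30)
441658 - q(F, V(f(0), -1)) = 441658 - 1*(-30) = 441658 + 30 = 441688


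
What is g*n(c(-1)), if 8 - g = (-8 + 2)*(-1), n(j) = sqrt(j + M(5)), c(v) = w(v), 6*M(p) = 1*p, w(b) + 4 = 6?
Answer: sqrt(102)/3 ≈ 3.3665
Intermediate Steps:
w(b) = 2 (w(b) = -4 + 6 = 2)
M(p) = p/6 (M(p) = (1*p)/6 = p/6)
c(v) = 2
n(j) = sqrt(5/6 + j) (n(j) = sqrt(j + (1/6)*5) = sqrt(j + 5/6) = sqrt(5/6 + j))
g = 2 (g = 8 - (-8 + 2)*(-1) = 8 - (-6)*(-1) = 8 - 1*6 = 8 - 6 = 2)
g*n(c(-1)) = 2*(sqrt(30 + 36*2)/6) = 2*(sqrt(30 + 72)/6) = 2*(sqrt(102)/6) = sqrt(102)/3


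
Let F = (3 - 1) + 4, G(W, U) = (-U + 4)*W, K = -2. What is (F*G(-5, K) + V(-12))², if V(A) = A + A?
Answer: 41616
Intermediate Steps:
V(A) = 2*A
G(W, U) = W*(4 - U) (G(W, U) = (4 - U)*W = W*(4 - U))
F = 6 (F = 2 + 4 = 6)
(F*G(-5, K) + V(-12))² = (6*(-5*(4 - 1*(-2))) + 2*(-12))² = (6*(-5*(4 + 2)) - 24)² = (6*(-5*6) - 24)² = (6*(-30) - 24)² = (-180 - 24)² = (-204)² = 41616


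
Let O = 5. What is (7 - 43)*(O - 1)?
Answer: -144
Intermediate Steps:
(7 - 43)*(O - 1) = (7 - 43)*(5 - 1) = -36*4 = -144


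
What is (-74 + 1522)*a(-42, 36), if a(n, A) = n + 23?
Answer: -27512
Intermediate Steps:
a(n, A) = 23 + n
(-74 + 1522)*a(-42, 36) = (-74 + 1522)*(23 - 42) = 1448*(-19) = -27512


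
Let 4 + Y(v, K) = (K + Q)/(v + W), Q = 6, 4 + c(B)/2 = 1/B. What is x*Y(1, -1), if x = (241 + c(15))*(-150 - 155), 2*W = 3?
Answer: 426634/3 ≈ 1.4221e+5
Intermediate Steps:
c(B) = -8 + 2/B
W = 3/2 (W = (½)*3 = 3/2 ≈ 1.5000)
Y(v, K) = -4 + (6 + K)/(3/2 + v) (Y(v, K) = -4 + (K + 6)/(v + 3/2) = -4 + (6 + K)/(3/2 + v))
x = -213317/3 (x = (241 + (-8 + 2/15))*(-150 - 155) = (241 + (-8 + 2*(1/15)))*(-305) = (241 + (-8 + 2/15))*(-305) = (241 - 118/15)*(-305) = (3497/15)*(-305) = -213317/3 ≈ -71106.)
x*Y(1, -1) = -426634*(-1 - 4*1)/(3*(3 + 2*1)) = -426634*(-1 - 4)/(3*(3 + 2)) = -426634*(-5)/(3*5) = -213317/3*(-2) = 426634/3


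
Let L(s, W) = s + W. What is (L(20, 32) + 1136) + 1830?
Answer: 3018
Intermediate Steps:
L(s, W) = W + s
(L(20, 32) + 1136) + 1830 = ((32 + 20) + 1136) + 1830 = (52 + 1136) + 1830 = 1188 + 1830 = 3018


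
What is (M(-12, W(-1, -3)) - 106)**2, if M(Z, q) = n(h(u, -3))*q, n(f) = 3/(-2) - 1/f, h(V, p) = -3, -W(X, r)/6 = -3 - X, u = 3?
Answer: 14400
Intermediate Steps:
W(X, r) = 18 + 6*X (W(X, r) = -6*(-3 - X) = 18 + 6*X)
n(f) = -3/2 - 1/f (n(f) = 3*(-1/2) - 1/f = -3/2 - 1/f)
M(Z, q) = -7*q/6 (M(Z, q) = (-3/2 - 1/(-3))*q = (-3/2 - 1*(-1/3))*q = (-3/2 + 1/3)*q = -7*q/6)
(M(-12, W(-1, -3)) - 106)**2 = (-7*(18 + 6*(-1))/6 - 106)**2 = (-7*(18 - 6)/6 - 106)**2 = (-7/6*12 - 106)**2 = (-14 - 106)**2 = (-120)**2 = 14400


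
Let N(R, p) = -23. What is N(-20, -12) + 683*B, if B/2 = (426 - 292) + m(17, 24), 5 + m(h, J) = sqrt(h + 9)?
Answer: 176191 + 1366*sqrt(26) ≈ 1.8316e+5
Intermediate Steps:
m(h, J) = -5 + sqrt(9 + h) (m(h, J) = -5 + sqrt(h + 9) = -5 + sqrt(9 + h))
B = 258 + 2*sqrt(26) (B = 2*((426 - 292) + (-5 + sqrt(9 + 17))) = 2*(134 + (-5 + sqrt(26))) = 2*(129 + sqrt(26)) = 258 + 2*sqrt(26) ≈ 268.20)
N(-20, -12) + 683*B = -23 + 683*(258 + 2*sqrt(26)) = -23 + (176214 + 1366*sqrt(26)) = 176191 + 1366*sqrt(26)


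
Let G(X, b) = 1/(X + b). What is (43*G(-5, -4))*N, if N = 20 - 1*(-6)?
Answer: -1118/9 ≈ -124.22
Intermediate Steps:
N = 26 (N = 20 + 6 = 26)
(43*G(-5, -4))*N = (43/(-5 - 4))*26 = (43/(-9))*26 = (43*(-⅑))*26 = -43/9*26 = -1118/9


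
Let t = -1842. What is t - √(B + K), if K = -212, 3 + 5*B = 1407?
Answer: -1842 - 2*√430/5 ≈ -1850.3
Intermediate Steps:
B = 1404/5 (B = -⅗ + (⅕)*1407 = -⅗ + 1407/5 = 1404/5 ≈ 280.80)
t - √(B + K) = -1842 - √(1404/5 - 212) = -1842 - √(344/5) = -1842 - 2*√430/5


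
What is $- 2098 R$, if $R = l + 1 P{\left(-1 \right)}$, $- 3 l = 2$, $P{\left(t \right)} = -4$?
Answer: $\frac{29372}{3} \approx 9790.7$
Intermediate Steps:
$l = - \frac{2}{3}$ ($l = \left(- \frac{1}{3}\right) 2 = - \frac{2}{3} \approx -0.66667$)
$R = - \frac{14}{3}$ ($R = - \frac{2}{3} + 1 \left(-4\right) = - \frac{2}{3} - 4 = - \frac{14}{3} \approx -4.6667$)
$- 2098 R = \left(-2098\right) \left(- \frac{14}{3}\right) = \frac{29372}{3}$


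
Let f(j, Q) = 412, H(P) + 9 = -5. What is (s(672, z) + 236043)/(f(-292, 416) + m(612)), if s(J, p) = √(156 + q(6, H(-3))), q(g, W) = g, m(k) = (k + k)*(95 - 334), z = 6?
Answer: -236043/292124 - 9*√2/292124 ≈ -0.80807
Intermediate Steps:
H(P) = -14 (H(P) = -9 - 5 = -14)
m(k) = -478*k (m(k) = (2*k)*(-239) = -478*k)
s(J, p) = 9*√2 (s(J, p) = √(156 + 6) = √162 = 9*√2)
(s(672, z) + 236043)/(f(-292, 416) + m(612)) = (9*√2 + 236043)/(412 - 478*612) = (236043 + 9*√2)/(412 - 292536) = (236043 + 9*√2)/(-292124) = (236043 + 9*√2)*(-1/292124) = -236043/292124 - 9*√2/292124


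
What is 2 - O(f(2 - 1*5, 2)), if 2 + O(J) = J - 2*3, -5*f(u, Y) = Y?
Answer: 52/5 ≈ 10.400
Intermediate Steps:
f(u, Y) = -Y/5
O(J) = -8 + J (O(J) = -2 + (J - 2*3) = -2 + (J - 6) = -2 + (-6 + J) = -8 + J)
2 - O(f(2 - 1*5, 2)) = 2 - (-8 - ⅕*2) = 2 - (-8 - ⅖) = 2 - 1*(-42/5) = 2 + 42/5 = 52/5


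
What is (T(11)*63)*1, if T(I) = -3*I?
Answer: -2079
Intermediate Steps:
(T(11)*63)*1 = (-3*11*63)*1 = -33*63*1 = -2079*1 = -2079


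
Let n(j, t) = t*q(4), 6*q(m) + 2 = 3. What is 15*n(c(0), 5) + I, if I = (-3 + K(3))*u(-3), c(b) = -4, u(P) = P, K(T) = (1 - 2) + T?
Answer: 31/2 ≈ 15.500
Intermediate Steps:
K(T) = -1 + T
I = 3 (I = (-3 + (-1 + 3))*(-3) = (-3 + 2)*(-3) = -1*(-3) = 3)
q(m) = ⅙ (q(m) = -⅓ + (⅙)*3 = -⅓ + ½ = ⅙)
n(j, t) = t/6 (n(j, t) = t*(⅙) = t/6)
15*n(c(0), 5) + I = 15*((⅙)*5) + 3 = 15*(⅚) + 3 = 25/2 + 3 = 31/2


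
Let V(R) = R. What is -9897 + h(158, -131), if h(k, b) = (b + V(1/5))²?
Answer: 180291/25 ≈ 7211.6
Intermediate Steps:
h(k, b) = (⅕ + b)² (h(k, b) = (b + 1/5)² = (b + ⅕)² = (⅕ + b)²)
-9897 + h(158, -131) = -9897 + (1 + 5*(-131))²/25 = -9897 + (1 - 655)²/25 = -9897 + (1/25)*(-654)² = -9897 + (1/25)*427716 = -9897 + 427716/25 = 180291/25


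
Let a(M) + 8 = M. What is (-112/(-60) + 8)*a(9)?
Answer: 148/15 ≈ 9.8667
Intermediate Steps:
a(M) = -8 + M
(-112/(-60) + 8)*a(9) = (-112/(-60) + 8)*(-8 + 9) = (-112*(-1/60) + 8)*1 = (28/15 + 8)*1 = (148/15)*1 = 148/15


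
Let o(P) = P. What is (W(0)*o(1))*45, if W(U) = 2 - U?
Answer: 90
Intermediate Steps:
(W(0)*o(1))*45 = ((2 - 1*0)*1)*45 = ((2 + 0)*1)*45 = (2*1)*45 = 2*45 = 90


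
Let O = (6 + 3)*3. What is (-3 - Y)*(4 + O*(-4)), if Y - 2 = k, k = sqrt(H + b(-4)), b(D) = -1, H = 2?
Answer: 624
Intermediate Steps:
k = 1 (k = sqrt(2 - 1) = sqrt(1) = 1)
O = 27 (O = 9*3 = 27)
Y = 3 (Y = 2 + 1 = 3)
(-3 - Y)*(4 + O*(-4)) = (-3 - 1*3)*(4 + 27*(-4)) = (-3 - 3)*(4 - 108) = -6*(-104) = 624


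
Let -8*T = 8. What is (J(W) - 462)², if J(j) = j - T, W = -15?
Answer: 226576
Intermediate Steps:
T = -1 (T = -⅛*8 = -1)
J(j) = 1 + j (J(j) = j - 1*(-1) = j + 1 = 1 + j)
(J(W) - 462)² = ((1 - 15) - 462)² = (-14 - 462)² = (-476)² = 226576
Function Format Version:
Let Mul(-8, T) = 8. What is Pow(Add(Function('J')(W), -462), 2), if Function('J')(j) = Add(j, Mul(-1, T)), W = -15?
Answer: 226576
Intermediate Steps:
T = -1 (T = Mul(Rational(-1, 8), 8) = -1)
Function('J')(j) = Add(1, j) (Function('J')(j) = Add(j, Mul(-1, -1)) = Add(j, 1) = Add(1, j))
Pow(Add(Function('J')(W), -462), 2) = Pow(Add(Add(1, -15), -462), 2) = Pow(Add(-14, -462), 2) = Pow(-476, 2) = 226576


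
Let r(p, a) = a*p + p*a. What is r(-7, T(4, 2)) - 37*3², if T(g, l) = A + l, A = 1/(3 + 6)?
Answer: -3263/9 ≈ -362.56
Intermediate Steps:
A = ⅑ (A = 1/9 = ⅑ ≈ 0.11111)
T(g, l) = ⅑ + l
r(p, a) = 2*a*p (r(p, a) = a*p + a*p = 2*a*p)
r(-7, T(4, 2)) - 37*3² = 2*(⅑ + 2)*(-7) - 37*3² = 2*(19/9)*(-7) - 37*9 = -266/9 - 333 = -3263/9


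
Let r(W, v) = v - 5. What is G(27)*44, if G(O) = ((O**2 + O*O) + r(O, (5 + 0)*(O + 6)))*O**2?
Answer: 51898968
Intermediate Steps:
r(W, v) = -5 + v
G(O) = O**2*(25 + 2*O**2 + 5*O) (G(O) = ((O**2 + O*O) + (-5 + (5 + 0)*(O + 6)))*O**2 = ((O**2 + O**2) + (-5 + 5*(6 + O)))*O**2 = (2*O**2 + (-5 + (30 + 5*O)))*O**2 = (2*O**2 + (25 + 5*O))*O**2 = (25 + 2*O**2 + 5*O)*O**2 = O**2*(25 + 2*O**2 + 5*O))
G(27)*44 = (27**2*(25 + 2*27**2 + 5*27))*44 = (729*(25 + 2*729 + 135))*44 = (729*(25 + 1458 + 135))*44 = (729*1618)*44 = 1179522*44 = 51898968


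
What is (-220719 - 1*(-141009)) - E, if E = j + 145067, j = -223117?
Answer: -1660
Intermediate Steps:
E = -78050 (E = -223117 + 145067 = -78050)
(-220719 - 1*(-141009)) - E = (-220719 - 1*(-141009)) - 1*(-78050) = (-220719 + 141009) + 78050 = -79710 + 78050 = -1660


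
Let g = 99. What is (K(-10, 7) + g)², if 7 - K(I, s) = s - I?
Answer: 7921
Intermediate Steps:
K(I, s) = 7 + I - s (K(I, s) = 7 - (s - I) = 7 + (I - s) = 7 + I - s)
(K(-10, 7) + g)² = ((7 - 10 - 1*7) + 99)² = ((7 - 10 - 7) + 99)² = (-10 + 99)² = 89² = 7921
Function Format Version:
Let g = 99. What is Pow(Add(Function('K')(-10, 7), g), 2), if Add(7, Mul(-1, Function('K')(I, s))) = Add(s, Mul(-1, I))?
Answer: 7921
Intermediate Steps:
Function('K')(I, s) = Add(7, I, Mul(-1, s)) (Function('K')(I, s) = Add(7, Mul(-1, Add(s, Mul(-1, I)))) = Add(7, Add(I, Mul(-1, s))) = Add(7, I, Mul(-1, s)))
Pow(Add(Function('K')(-10, 7), g), 2) = Pow(Add(Add(7, -10, Mul(-1, 7)), 99), 2) = Pow(Add(Add(7, -10, -7), 99), 2) = Pow(Add(-10, 99), 2) = Pow(89, 2) = 7921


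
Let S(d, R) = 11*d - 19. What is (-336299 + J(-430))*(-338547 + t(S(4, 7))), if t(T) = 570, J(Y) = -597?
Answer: 113863099392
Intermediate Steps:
S(d, R) = -19 + 11*d
(-336299 + J(-430))*(-338547 + t(S(4, 7))) = (-336299 - 597)*(-338547 + 570) = -336896*(-337977) = 113863099392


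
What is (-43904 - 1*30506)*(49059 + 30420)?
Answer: -5914032390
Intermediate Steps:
(-43904 - 1*30506)*(49059 + 30420) = (-43904 - 30506)*79479 = -74410*79479 = -5914032390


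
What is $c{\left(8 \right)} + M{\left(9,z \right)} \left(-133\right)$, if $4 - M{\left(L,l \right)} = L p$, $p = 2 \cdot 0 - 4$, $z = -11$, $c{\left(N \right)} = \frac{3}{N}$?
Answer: $- \frac{42557}{8} \approx -5319.6$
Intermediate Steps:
$p = -4$ ($p = 0 - 4 = -4$)
$M{\left(L,l \right)} = 4 + 4 L$ ($M{\left(L,l \right)} = 4 - L \left(-4\right) = 4 - - 4 L = 4 + 4 L$)
$c{\left(8 \right)} + M{\left(9,z \right)} \left(-133\right) = \frac{3}{8} + \left(4 + 4 \cdot 9\right) \left(-133\right) = 3 \cdot \frac{1}{8} + \left(4 + 36\right) \left(-133\right) = \frac{3}{8} + 40 \left(-133\right) = \frac{3}{8} - 5320 = - \frac{42557}{8}$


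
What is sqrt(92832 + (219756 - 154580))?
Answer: 2*sqrt(39502) ≈ 397.50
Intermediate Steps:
sqrt(92832 + (219756 - 154580)) = sqrt(92832 + 65176) = sqrt(158008) = 2*sqrt(39502)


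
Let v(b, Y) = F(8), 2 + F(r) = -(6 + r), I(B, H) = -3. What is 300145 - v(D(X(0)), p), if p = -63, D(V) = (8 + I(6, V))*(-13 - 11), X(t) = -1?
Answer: 300161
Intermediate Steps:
D(V) = -120 (D(V) = (8 - 3)*(-13 - 11) = 5*(-24) = -120)
F(r) = -8 - r (F(r) = -2 - (6 + r) = -2 + (-6 - r) = -8 - r)
v(b, Y) = -16 (v(b, Y) = -8 - 1*8 = -8 - 8 = -16)
300145 - v(D(X(0)), p) = 300145 - 1*(-16) = 300145 + 16 = 300161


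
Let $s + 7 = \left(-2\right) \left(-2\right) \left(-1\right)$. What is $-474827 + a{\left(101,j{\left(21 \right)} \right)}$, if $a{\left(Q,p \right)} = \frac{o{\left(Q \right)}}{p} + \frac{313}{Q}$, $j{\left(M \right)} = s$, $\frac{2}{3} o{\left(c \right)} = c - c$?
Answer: $- \frac{47957214}{101} \approx -4.7482 \cdot 10^{5}$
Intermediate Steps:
$o{\left(c \right)} = 0$ ($o{\left(c \right)} = \frac{3 \left(c - c\right)}{2} = \frac{3}{2} \cdot 0 = 0$)
$s = -11$ ($s = -7 + \left(-2\right) \left(-2\right) \left(-1\right) = -7 + 4 \left(-1\right) = -7 - 4 = -11$)
$j{\left(M \right)} = -11$
$a{\left(Q,p \right)} = \frac{313}{Q}$ ($a{\left(Q,p \right)} = \frac{0}{p} + \frac{313}{Q} = 0 + \frac{313}{Q} = \frac{313}{Q}$)
$-474827 + a{\left(101,j{\left(21 \right)} \right)} = -474827 + \frac{313}{101} = - \frac{47957214}{101}$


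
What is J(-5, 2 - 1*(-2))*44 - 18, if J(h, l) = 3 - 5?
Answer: -106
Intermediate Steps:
J(h, l) = -2
J(-5, 2 - 1*(-2))*44 - 18 = -2*44 - 18 = -88 - 18 = -106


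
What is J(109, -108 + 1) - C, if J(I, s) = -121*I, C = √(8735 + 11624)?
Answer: -13189 - √20359 ≈ -13332.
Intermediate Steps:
C = √20359 ≈ 142.69
J(109, -108 + 1) - C = -121*109 - √20359 = -13189 - √20359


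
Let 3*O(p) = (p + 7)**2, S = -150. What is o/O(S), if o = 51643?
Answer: 154929/20449 ≈ 7.5764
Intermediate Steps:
O(p) = (7 + p)**2/3 (O(p) = (p + 7)**2/3 = (7 + p)**2/3)
o/O(S) = 51643/(((7 - 150)**2/3)) = 51643/(((1/3)*(-143)**2)) = 51643/(((1/3)*20449)) = 51643/(20449/3) = 51643*(3/20449) = 154929/20449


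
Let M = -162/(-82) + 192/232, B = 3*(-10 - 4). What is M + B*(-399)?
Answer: 19928595/1189 ≈ 16761.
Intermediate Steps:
B = -42 (B = 3*(-14) = -42)
M = 3333/1189 (M = -162*(-1/82) + 192*(1/232) = 81/41 + 24/29 = 3333/1189 ≈ 2.8032)
M + B*(-399) = 3333/1189 - 42*(-399) = 3333/1189 + 16758 = 19928595/1189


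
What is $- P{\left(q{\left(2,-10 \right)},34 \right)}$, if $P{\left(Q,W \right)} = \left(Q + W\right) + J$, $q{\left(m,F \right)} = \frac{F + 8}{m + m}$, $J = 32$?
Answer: $- \frac{131}{2} \approx -65.5$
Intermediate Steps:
$q{\left(m,F \right)} = \frac{8 + F}{2 m}$
$P{\left(Q,W \right)} = 32 + Q + W$ ($P{\left(Q,W \right)} = \left(Q + W\right) + 32 = 32 + Q + W$)
$- P{\left(q{\left(2,-10 \right)},34 \right)} = - (32 + \frac{8 - 10}{2 \cdot 2} + 34) = - (32 + \frac{1}{2} \cdot \frac{1}{2} \left(-2\right) + 34) = - (32 - \frac{1}{2} + 34) = \left(-1\right) \frac{131}{2} = - \frac{131}{2}$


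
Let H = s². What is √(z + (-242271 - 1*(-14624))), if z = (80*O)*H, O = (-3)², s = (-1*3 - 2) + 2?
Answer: I*√221167 ≈ 470.28*I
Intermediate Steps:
s = -3 (s = (-3 - 2) + 2 = -5 + 2 = -3)
O = 9
H = 9 (H = (-3)² = 9)
z = 6480 (z = (80*9)*9 = 720*9 = 6480)
√(z + (-242271 - 1*(-14624))) = √(6480 + (-242271 - 1*(-14624))) = √(6480 + (-242271 + 14624)) = √(6480 - 227647) = √(-221167) = I*√221167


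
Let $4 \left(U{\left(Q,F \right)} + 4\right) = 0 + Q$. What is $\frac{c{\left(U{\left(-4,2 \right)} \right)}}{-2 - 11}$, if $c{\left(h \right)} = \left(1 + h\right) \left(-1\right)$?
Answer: $- \frac{4}{13} \approx -0.30769$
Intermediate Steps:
$U{\left(Q,F \right)} = -4 + \frac{Q}{4}$ ($U{\left(Q,F \right)} = -4 + \frac{0 + Q}{4} = -4 + \frac{Q}{4}$)
$c{\left(h \right)} = -1 - h$
$\frac{c{\left(U{\left(-4,2 \right)} \right)}}{-2 - 11} = \frac{-1 - \left(-4 + \frac{1}{4} \left(-4\right)\right)}{-2 - 11} = \frac{-1 - \left(-4 - 1\right)}{-13} = - \frac{-1 - -5}{13} = - \frac{-1 + 5}{13} = \left(- \frac{1}{13}\right) 4 = - \frac{4}{13}$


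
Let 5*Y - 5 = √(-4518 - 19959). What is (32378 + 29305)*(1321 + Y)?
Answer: 81544926 + 61683*I*√24477/5 ≈ 8.1545e+7 + 1.9301e+6*I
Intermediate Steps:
Y = 1 + I*√24477/5 (Y = 1 + √(-4518 - 19959)/5 = 1 + √(-24477)/5 = 1 + (I*√24477)/5 = 1 + I*√24477/5 ≈ 1.0 + 31.29*I)
(32378 + 29305)*(1321 + Y) = (32378 + 29305)*(1321 + (1 + I*√24477/5)) = 61683*(1322 + I*√24477/5) = 81544926 + 61683*I*√24477/5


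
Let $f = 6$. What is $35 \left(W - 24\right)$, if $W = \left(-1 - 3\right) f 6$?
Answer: $-5880$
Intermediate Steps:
$W = -144$ ($W = \left(-1 - 3\right) 6 \cdot 6 = \left(-4\right) 6 \cdot 6 = \left(-24\right) 6 = -144$)
$35 \left(W - 24\right) = 35 \left(-144 - 24\right) = 35 \left(-168\right) = -5880$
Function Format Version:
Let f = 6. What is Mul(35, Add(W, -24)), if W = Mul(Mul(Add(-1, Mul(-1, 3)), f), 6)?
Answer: -5880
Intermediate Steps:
W = -144 (W = Mul(Mul(Add(-1, Mul(-1, 3)), 6), 6) = Mul(Mul(Add(-1, -3), 6), 6) = Mul(Mul(-4, 6), 6) = Mul(-24, 6) = -144)
Mul(35, Add(W, -24)) = Mul(35, Add(-144, -24)) = Mul(35, -168) = -5880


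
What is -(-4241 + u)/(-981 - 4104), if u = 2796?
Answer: -289/1017 ≈ -0.28417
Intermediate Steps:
-(-4241 + u)/(-981 - 4104) = -(-4241 + 2796)/(-981 - 4104) = -(-1445)/(-5085) = -(-1445)*(-1)/5085 = -1*289/1017 = -289/1017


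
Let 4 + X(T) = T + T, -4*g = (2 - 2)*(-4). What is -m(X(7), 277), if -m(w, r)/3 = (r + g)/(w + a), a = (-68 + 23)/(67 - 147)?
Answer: 13296/169 ≈ 78.675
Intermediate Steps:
g = 0 (g = -(2 - 2)*(-4)/4 = -0*(-4) = -¼*0 = 0)
a = 9/16 (a = -45/(-80) = -45*(-1/80) = 9/16 ≈ 0.56250)
X(T) = -4 + 2*T (X(T) = -4 + (T + T) = -4 + 2*T)
m(w, r) = -3*r/(9/16 + w) (m(w, r) = -3*(r + 0)/(w + 9/16) = -3*r/(9/16 + w))
-m(X(7), 277) = -(-48)*277/(9 + 16*(-4 + 2*7)) = -(-48)*277/(9 + 16*(-4 + 14)) = -(-48)*277/(9 + 16*10) = -(-48)*277/(9 + 160) = -(-48)*277/169 = -1*(-13296/169) = 13296/169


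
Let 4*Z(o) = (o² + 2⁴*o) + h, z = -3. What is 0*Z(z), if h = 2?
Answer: 0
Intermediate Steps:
Z(o) = ½ + 4*o + o²/4 (Z(o) = ((o² + 2⁴*o) + 2)/4 = ((o² + 16*o) + 2)/4 = (2 + o² + 16*o)/4 = ½ + 4*o + o²/4)
0*Z(z) = 0*(½ + 4*(-3) + (¼)*(-3)²) = 0*(½ - 12 + (¼)*9) = 0*(½ - 12 + 9/4) = 0*(-37/4) = 0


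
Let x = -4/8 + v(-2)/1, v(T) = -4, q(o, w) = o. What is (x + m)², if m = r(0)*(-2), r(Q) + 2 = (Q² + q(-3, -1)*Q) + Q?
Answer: ¼ ≈ 0.25000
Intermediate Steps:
r(Q) = -2 + Q² - 2*Q (r(Q) = -2 + ((Q² - 3*Q) + Q) = -2 + (Q² - 2*Q) = -2 + Q² - 2*Q)
m = 4 (m = (-2 + 0² - 2*0)*(-2) = (-2 + 0 + 0)*(-2) = -2*(-2) = 4)
x = -9/2 (x = -4/8 - 4/1 = -4*⅛ - 4*1 = -½ - 4 = -9/2 ≈ -4.5000)
(x + m)² = (-9/2 + 4)² = (-½)² = ¼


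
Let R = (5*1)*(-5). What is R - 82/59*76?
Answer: -7707/59 ≈ -130.63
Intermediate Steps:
R = -25 (R = 5*(-5) = -25)
R - 82/59*76 = -25 - 82/59*76 = -25 - 6232/59 = -7707/59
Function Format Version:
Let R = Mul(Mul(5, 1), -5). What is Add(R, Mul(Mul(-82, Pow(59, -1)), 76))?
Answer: Rational(-7707, 59) ≈ -130.63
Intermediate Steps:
R = -25 (R = Mul(5, -5) = -25)
Add(R, Mul(Mul(-82, Pow(59, -1)), 76)) = Add(-25, Mul(Mul(-82, Pow(59, -1)), 76)) = Add(-25, Mul(Mul(-82, Rational(1, 59)), 76)) = Add(-25, Mul(Rational(-82, 59), 76)) = Add(-25, Rational(-6232, 59)) = Rational(-7707, 59)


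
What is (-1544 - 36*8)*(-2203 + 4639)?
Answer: -4462752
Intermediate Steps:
(-1544 - 36*8)*(-2203 + 4639) = (-1544 - 288)*2436 = -1832*2436 = -4462752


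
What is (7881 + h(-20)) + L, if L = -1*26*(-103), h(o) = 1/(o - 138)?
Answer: 1668321/158 ≈ 10559.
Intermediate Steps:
h(o) = 1/(-138 + o)
L = 2678 (L = -26*(-103) = 2678)
(7881 + h(-20)) + L = (7881 + 1/(-138 - 20)) + 2678 = (7881 + 1/(-158)) + 2678 = (7881 - 1/158) + 2678 = 1245197/158 + 2678 = 1668321/158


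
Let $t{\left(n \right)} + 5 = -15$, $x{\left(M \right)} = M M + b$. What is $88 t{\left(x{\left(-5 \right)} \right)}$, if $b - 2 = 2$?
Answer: $-1760$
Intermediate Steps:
$b = 4$ ($b = 2 + 2 = 4$)
$x{\left(M \right)} = 4 + M^{2}$ ($x{\left(M \right)} = M M + 4 = M^{2} + 4 = 4 + M^{2}$)
$t{\left(n \right)} = -20$ ($t{\left(n \right)} = -5 - 15 = -20$)
$88 t{\left(x{\left(-5 \right)} \right)} = 88 \left(-20\right) = -1760$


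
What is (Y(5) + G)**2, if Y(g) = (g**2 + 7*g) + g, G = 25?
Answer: 8100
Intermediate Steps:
Y(g) = g**2 + 8*g
(Y(5) + G)**2 = (5*(8 + 5) + 25)**2 = (5*13 + 25)**2 = (65 + 25)**2 = 90**2 = 8100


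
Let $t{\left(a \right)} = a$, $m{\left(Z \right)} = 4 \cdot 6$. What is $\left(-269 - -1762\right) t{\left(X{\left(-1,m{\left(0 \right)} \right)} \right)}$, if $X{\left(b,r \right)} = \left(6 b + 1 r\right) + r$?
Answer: $62706$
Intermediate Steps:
$m{\left(Z \right)} = 24$
$X{\left(b,r \right)} = 2 r + 6 b$ ($X{\left(b,r \right)} = \left(6 b + r\right) + r = \left(r + 6 b\right) + r = 2 r + 6 b$)
$\left(-269 - -1762\right) t{\left(X{\left(-1,m{\left(0 \right)} \right)} \right)} = \left(-269 - -1762\right) \left(2 \cdot 24 + 6 \left(-1\right)\right) = \left(-269 + 1762\right) \left(48 - 6\right) = 1493 \cdot 42 = 62706$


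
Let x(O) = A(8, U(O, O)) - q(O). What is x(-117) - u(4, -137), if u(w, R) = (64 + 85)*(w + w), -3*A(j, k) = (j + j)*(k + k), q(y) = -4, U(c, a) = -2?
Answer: -3500/3 ≈ -1166.7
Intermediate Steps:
A(j, k) = -4*j*k/3 (A(j, k) = -(j + j)*(k + k)/3 = -2*j*2*k/3 = -4*j*k/3)
u(w, R) = 298*w (u(w, R) = 149*(2*w) = 298*w)
x(O) = 76/3 (x(O) = -4/3*8*(-2) - 1*(-4) = 64/3 + 4 = 76/3)
x(-117) - u(4, -137) = 76/3 - 298*4 = 76/3 - 1*1192 = 76/3 - 1192 = -3500/3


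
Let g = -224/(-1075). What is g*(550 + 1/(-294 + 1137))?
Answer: 103857824/906225 ≈ 114.60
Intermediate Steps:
g = 224/1075 (g = -224*(-1/1075) = 224/1075 ≈ 0.20837)
g*(550 + 1/(-294 + 1137)) = 224*(550 + 1/(-294 + 1137))/1075 = 224*(550 + 1/843)/1075 = (224/1075)*(463651/843) = 103857824/906225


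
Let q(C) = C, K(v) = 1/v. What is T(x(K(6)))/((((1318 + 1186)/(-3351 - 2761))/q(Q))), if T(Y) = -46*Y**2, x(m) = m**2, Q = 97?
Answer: 426121/50706 ≈ 8.4038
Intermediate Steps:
T(x(K(6)))/((((1318 + 1186)/(-3351 - 2761))/q(Q))) = (-46*((1/6)**2)**2)/((((1318 + 1186)/(-3351 - 2761))/97)) = (-46*((1/6)**2)**2)/(((2504/(-6112))*(1/97))) = (-46*(1/36)**2)/(((2504*(-1/6112))*(1/97))) = (-46*1/1296)/((-313/764*1/97)) = -23/(648*(-313/74108)) = -23/648*(-74108/313) = 426121/50706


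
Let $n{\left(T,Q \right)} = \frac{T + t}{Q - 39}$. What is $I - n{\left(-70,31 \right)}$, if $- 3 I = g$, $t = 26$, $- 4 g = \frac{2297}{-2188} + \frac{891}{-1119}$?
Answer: $- \frac{55370801}{9793488} \approx -5.6538$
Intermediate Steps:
$g = \frac{1506617}{3264496}$ ($g = - \frac{\frac{2297}{-2188} + \frac{891}{-1119}}{4} = - \frac{2297 \left(- \frac{1}{2188}\right) + 891 \left(- \frac{1}{1119}\right)}{4} = - \frac{- \frac{2297}{2188} - \frac{297}{373}}{4} = \left(- \frac{1}{4}\right) \left(- \frac{1506617}{816124}\right) = \frac{1506617}{3264496} \approx 0.46152$)
$n{\left(T,Q \right)} = \frac{26 + T}{-39 + Q}$ ($n{\left(T,Q \right)} = \frac{T + 26}{Q - 39} = \frac{26 + T}{-39 + Q}$)
$I = - \frac{1506617}{9793488}$ ($I = \left(- \frac{1}{3}\right) \frac{1506617}{3264496} = - \frac{1506617}{9793488} \approx -0.15384$)
$I - n{\left(-70,31 \right)} = - \frac{1506617}{9793488} - \frac{26 - 70}{-39 + 31} = - \frac{1506617}{9793488} - \frac{1}{-8} \left(-44\right) = - \frac{1506617}{9793488} - \left(- \frac{1}{8}\right) \left(-44\right) = - \frac{1506617}{9793488} - \frac{11}{2} = - \frac{55370801}{9793488}$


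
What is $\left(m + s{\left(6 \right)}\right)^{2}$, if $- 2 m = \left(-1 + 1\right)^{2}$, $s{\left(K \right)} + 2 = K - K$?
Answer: $4$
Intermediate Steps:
$s{\left(K \right)} = -2$ ($s{\left(K \right)} = -2 + \left(K - K\right) = -2 + 0 = -2$)
$m = 0$ ($m = - \frac{\left(-1 + 1\right)^{2}}{2} = - \frac{0^{2}}{2} = \left(- \frac{1}{2}\right) 0 = 0$)
$\left(m + s{\left(6 \right)}\right)^{2} = \left(0 - 2\right)^{2} = \left(-2\right)^{2} = 4$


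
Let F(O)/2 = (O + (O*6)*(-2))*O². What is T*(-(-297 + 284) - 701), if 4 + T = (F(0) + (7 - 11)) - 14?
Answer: 15136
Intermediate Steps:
F(O) = -22*O³ (F(O) = 2*((O + (O*6)*(-2))*O²) = 2*((O + (6*O)*(-2))*O²) = 2*((O - 12*O)*O²) = 2*((-11*O)*O²) = 2*(-11*O³) = -22*O³)
T = -22 (T = -4 + ((-22*0³ + (7 - 11)) - 14) = -4 + ((-22*0 - 4) - 14) = -4 + ((0 - 4) - 14) = -4 + (-4 - 14) = -4 - 18 = -22)
T*(-(-297 + 284) - 701) = -22*(-(-297 + 284) - 701) = -22*(-1*(-13) - 701) = -22*(13 - 701) = -22*(-688) = 15136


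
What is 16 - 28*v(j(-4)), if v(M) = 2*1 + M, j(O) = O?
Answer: 72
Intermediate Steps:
v(M) = 2 + M
16 - 28*v(j(-4)) = 16 - 28*(2 - 4) = 16 - 28*(-2) = 16 + 56 = 72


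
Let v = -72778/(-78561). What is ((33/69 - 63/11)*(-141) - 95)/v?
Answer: 12822176493/18412834 ≈ 696.37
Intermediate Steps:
v = 72778/78561 (v = -72778*(-1/78561) = 72778/78561 ≈ 0.92639)
((33/69 - 63/11)*(-141) - 95)/v = ((33/69 - 63/11)*(-141) - 95)/(72778/78561) = ((33*(1/69) - 63*1/11)*(-141) - 95)*(78561/72778) = ((11/23 - 63/11)*(-141) - 95)*(78561/72778) = (-1328/253*(-141) - 95)*(78561/72778) = (187248/253 - 95)*(78561/72778) = (163213/253)*(78561/72778) = 12822176493/18412834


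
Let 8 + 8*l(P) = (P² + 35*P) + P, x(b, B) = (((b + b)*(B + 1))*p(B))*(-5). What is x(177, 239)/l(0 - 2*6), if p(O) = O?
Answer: 101527200/37 ≈ 2.7440e+6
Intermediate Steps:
x(b, B) = -10*B*b*(1 + B) (x(b, B) = (((b + b)*(B + 1))*B)*(-5) = (((2*b)*(1 + B))*B)*(-5) = ((2*b*(1 + B))*B)*(-5) = (2*B*b*(1 + B))*(-5) = -10*B*b*(1 + B))
l(P) = -1 + P²/8 + 9*P/2 (l(P) = -1 + ((P² + 35*P) + P)/8 = -1 + (P² + 36*P)/8 = -1 + (P²/8 + 9*P/2) = -1 + P²/8 + 9*P/2)
x(177, 239)/l(0 - 2*6) = (-10*239*177*(1 + 239))/(-1 + (0 - 2*6)²/8 + 9*(0 - 2*6)/2) = (-10*239*177*240)/(-1 + (0 - 12)²/8 + 9*(0 - 12)/2) = -101527200/(-1 + (⅛)*(-12)² + (9/2)*(-12)) = -101527200/(-1 + (⅛)*144 - 54) = -101527200/(-1 + 18 - 54) = -101527200/(-37) = -101527200*(-1/37) = 101527200/37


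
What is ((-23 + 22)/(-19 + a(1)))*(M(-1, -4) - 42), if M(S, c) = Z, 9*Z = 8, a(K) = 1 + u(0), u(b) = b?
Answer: -185/81 ≈ -2.2840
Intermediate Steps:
a(K) = 1 (a(K) = 1 + 0 = 1)
Z = 8/9 (Z = (⅑)*8 = 8/9 ≈ 0.88889)
M(S, c) = 8/9
((-23 + 22)/(-19 + a(1)))*(M(-1, -4) - 42) = ((-23 + 22)/(-19 + 1))*(8/9 - 42) = -1/(-18)*(-370/9) = -1*(-1/18)*(-370/9) = (1/18)*(-370/9) = -185/81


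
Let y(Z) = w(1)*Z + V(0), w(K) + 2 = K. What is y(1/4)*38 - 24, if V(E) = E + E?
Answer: -67/2 ≈ -33.500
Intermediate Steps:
w(K) = -2 + K
V(E) = 2*E
y(Z) = -Z (y(Z) = (-2 + 1)*Z + 2*0 = -Z + 0 = -Z)
y(1/4)*38 - 24 = -1/4*38 - 24 = -19/2 - 24 = -67/2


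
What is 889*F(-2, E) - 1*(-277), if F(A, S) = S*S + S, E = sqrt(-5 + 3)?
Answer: -1501 + 889*I*sqrt(2) ≈ -1501.0 + 1257.2*I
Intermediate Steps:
E = I*sqrt(2) (E = sqrt(-2) = I*sqrt(2) ≈ 1.4142*I)
F(A, S) = S + S**2 (F(A, S) = S**2 + S = S + S**2)
889*F(-2, E) - 1*(-277) = 889*((I*sqrt(2))*(1 + I*sqrt(2))) - 1*(-277) = 889*(I*sqrt(2)*(1 + I*sqrt(2))) + 277 = 889*I*sqrt(2)*(1 + I*sqrt(2)) + 277 = 277 + 889*I*sqrt(2)*(1 + I*sqrt(2))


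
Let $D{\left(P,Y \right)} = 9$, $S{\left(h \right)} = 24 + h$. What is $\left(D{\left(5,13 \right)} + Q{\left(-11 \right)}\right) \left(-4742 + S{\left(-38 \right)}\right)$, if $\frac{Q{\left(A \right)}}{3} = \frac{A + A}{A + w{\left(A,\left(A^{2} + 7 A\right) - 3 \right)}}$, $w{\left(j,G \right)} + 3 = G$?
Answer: $- \frac{280604}{9} \approx -31178.0$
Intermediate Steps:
$w{\left(j,G \right)} = -3 + G$
$Q{\left(A \right)} = \frac{6 A}{-6 + A^{2} + 8 A}$ ($Q{\left(A \right)} = 3 \frac{A + A}{A - \left(6 - A^{2} - 7 A\right)} = 3 \frac{2 A}{A - \left(6 - A^{2} - 7 A\right)} = 3 \frac{2 A}{A + \left(-6 + A^{2} + 7 A\right)} = 3 \frac{2 A}{-6 + A^{2} + 8 A} = \frac{6 A}{-6 + A^{2} + 8 A}$)
$\left(D{\left(5,13 \right)} + Q{\left(-11 \right)}\right) \left(-4742 + S{\left(-38 \right)}\right) = \left(9 + 6 \left(-11\right) \frac{1}{-6 + \left(-11\right)^{2} + 8 \left(-11\right)}\right) \left(-4742 + \left(24 - 38\right)\right) = \left(9 + 6 \left(-11\right) \frac{1}{-6 + 121 - 88}\right) \left(-4742 - 14\right) = \left(9 + 6 \left(-11\right) \frac{1}{27}\right) \left(-4756\right) = \left(9 - \frac{22}{9}\right) \left(-4756\right) = \frac{59}{9} \left(-4756\right) = - \frac{280604}{9}$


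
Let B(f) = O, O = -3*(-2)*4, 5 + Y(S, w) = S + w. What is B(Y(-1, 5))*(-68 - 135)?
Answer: -4872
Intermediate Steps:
Y(S, w) = -5 + S + w (Y(S, w) = -5 + (S + w) = -5 + S + w)
O = 24 (O = 6*4 = 24)
B(f) = 24
B(Y(-1, 5))*(-68 - 135) = 24*(-68 - 135) = 24*(-203) = -4872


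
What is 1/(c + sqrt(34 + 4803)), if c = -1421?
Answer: -203/287772 - sqrt(4837)/2014404 ≈ -0.00073995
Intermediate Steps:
1/(c + sqrt(34 + 4803)) = 1/(-1421 + sqrt(34 + 4803)) = 1/(-1421 + sqrt(4837))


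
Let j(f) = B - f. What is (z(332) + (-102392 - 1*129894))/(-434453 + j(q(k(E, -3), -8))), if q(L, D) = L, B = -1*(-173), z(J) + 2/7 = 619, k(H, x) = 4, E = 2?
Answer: 1621671/3039988 ≈ 0.53345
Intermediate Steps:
z(J) = 4331/7 (z(J) = -2/7 + 619 = 4331/7)
B = 173
j(f) = 173 - f
(z(332) + (-102392 - 1*129894))/(-434453 + j(q(k(E, -3), -8))) = (4331/7 + (-102392 - 1*129894))/(-434453 + (173 - 1*4)) = (4331/7 + (-102392 - 129894))/(-434453 + (173 - 4)) = (4331/7 - 232286)/(-434453 + 169) = -1621671/7/(-434284) = -1621671/7*(-1/434284) = 1621671/3039988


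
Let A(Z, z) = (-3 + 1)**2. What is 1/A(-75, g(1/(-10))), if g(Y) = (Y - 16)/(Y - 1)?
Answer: 1/4 ≈ 0.25000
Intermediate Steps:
g(Y) = (-16 + Y)/(-1 + Y)
A(Z, z) = 4 (A(Z, z) = (-2)**2 = 4)
1/A(-75, g(1/(-10))) = 1/4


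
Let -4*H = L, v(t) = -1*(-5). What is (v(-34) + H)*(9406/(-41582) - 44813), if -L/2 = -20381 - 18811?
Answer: 18253165599526/20791 ≈ 8.7794e+8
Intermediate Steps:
v(t) = 5
L = 78384 (L = -2*(-20381 - 18811) = -2*(-39192) = 78384)
H = -19596 (H = -¼*78384 = -19596)
(v(-34) + H)*(9406/(-41582) - 44813) = (5 - 19596)*(9406/(-41582) - 44813) = -19591*(9406*(-1/41582) - 44813) = -19591*(-4703/20791 - 44813) = -19591*(-931711786/20791) = 18253165599526/20791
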